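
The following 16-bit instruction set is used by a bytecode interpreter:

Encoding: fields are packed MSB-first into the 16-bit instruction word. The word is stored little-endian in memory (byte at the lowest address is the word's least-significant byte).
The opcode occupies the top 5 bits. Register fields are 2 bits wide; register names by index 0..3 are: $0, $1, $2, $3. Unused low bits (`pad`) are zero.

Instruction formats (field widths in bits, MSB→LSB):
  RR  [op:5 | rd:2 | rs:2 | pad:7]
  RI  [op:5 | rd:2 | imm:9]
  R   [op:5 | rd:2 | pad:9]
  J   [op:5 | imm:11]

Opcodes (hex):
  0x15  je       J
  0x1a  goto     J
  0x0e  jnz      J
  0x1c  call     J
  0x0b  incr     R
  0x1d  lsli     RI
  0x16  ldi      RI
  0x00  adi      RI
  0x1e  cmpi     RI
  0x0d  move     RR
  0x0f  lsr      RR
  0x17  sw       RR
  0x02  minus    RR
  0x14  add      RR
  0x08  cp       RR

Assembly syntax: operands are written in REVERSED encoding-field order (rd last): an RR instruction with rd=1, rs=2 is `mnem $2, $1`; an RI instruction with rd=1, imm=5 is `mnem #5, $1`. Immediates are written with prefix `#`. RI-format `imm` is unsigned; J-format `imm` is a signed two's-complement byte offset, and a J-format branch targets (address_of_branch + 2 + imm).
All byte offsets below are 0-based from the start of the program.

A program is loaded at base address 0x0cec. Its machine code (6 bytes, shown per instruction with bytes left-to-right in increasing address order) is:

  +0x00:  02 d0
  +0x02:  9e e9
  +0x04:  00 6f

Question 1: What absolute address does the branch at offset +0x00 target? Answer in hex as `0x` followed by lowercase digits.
0x0cf0

@+00  little-endian(02 d0) = 0xd002
  op=0xd002>>11=0x1a ⇒ goto (J)
  [10:0] imm=2 = #2
  target = base 0x0cec + off 0x00 + 2 + imm 2 = 0x0cf0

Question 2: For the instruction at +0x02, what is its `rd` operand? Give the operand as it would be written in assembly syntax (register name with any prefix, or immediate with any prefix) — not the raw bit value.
off 0x02: read 9e e9 as little → 0xe99e
  top 5b → 0x1d → lsli [RI]
  [10:9] rd=0 = $0
  [8:0] imm=414 = #414

$0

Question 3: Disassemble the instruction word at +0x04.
move $2, $3

+0x04: 00 6f ⇒ word 0x6f00 (little)
  top 5b → 0xd → move [RR]
  rd: (w>>9)&0x3=0x3 → $3
  rs: (w>>7)&0x3=0x2 → $2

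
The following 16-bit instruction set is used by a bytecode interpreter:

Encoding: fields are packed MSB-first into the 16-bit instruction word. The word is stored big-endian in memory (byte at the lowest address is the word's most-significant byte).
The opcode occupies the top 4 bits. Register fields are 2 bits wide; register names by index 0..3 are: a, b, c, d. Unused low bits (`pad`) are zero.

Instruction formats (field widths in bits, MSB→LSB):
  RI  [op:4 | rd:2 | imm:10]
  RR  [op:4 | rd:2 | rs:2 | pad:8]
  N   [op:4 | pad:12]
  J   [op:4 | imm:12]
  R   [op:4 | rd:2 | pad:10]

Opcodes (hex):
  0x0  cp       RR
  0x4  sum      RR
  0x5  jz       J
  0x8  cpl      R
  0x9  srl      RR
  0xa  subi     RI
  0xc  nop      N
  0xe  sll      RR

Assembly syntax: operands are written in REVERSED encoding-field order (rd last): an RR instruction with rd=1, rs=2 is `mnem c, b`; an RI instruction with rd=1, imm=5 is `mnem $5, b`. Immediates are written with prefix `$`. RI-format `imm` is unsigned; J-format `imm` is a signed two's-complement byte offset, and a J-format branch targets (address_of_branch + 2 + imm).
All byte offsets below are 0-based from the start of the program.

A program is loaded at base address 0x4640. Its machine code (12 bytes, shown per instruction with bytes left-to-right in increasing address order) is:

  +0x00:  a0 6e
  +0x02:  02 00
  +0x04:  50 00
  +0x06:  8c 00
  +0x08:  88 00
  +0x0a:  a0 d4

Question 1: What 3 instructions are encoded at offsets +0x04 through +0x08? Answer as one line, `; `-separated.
off 0x04: read 50 00 as big → 0x5000
  op=0x5000>>12=0x5 ⇒ jz (J)
  [11:0] imm=0 = $0
off 0x06: read 8c 00 as big → 0x8c00
  op=0x8c00>>12=0x8 ⇒ cpl (R)
  [11:10] rd=3 = d
off 0x08: read 88 00 as big → 0x8800
  op=0x8800>>12=0x8 ⇒ cpl (R)
  [11:10] rd=2 = c

jz $0; cpl d; cpl c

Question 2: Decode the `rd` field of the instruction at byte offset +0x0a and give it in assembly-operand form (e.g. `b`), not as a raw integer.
a

@+0a  big-endian(a0 d4) = 0xa0d4
  opcode bits[15:12]=0xa: subi/RI
  rd: (w>>10)&0x3=0x0 → a
  imm: (w>>0)&0x3ff=0xd4 → $212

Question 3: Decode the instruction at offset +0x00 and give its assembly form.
off 0x00: read a0 6e as big → 0xa06e
  top 4b → 0xa → subi [RI]
  rd@[11:10]=0x0 ⇒ a
  imm@[9:0]=0x6e ⇒ $110

subi $110, a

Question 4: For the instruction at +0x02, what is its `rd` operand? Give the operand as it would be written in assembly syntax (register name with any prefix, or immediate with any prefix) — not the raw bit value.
a

+0x02: 02 00 ⇒ word 0x0200 (big)
  opcode bits[15:12]=0x0: cp/RR
  [11:10] rd=0 = a
  [9:8] rs=2 = c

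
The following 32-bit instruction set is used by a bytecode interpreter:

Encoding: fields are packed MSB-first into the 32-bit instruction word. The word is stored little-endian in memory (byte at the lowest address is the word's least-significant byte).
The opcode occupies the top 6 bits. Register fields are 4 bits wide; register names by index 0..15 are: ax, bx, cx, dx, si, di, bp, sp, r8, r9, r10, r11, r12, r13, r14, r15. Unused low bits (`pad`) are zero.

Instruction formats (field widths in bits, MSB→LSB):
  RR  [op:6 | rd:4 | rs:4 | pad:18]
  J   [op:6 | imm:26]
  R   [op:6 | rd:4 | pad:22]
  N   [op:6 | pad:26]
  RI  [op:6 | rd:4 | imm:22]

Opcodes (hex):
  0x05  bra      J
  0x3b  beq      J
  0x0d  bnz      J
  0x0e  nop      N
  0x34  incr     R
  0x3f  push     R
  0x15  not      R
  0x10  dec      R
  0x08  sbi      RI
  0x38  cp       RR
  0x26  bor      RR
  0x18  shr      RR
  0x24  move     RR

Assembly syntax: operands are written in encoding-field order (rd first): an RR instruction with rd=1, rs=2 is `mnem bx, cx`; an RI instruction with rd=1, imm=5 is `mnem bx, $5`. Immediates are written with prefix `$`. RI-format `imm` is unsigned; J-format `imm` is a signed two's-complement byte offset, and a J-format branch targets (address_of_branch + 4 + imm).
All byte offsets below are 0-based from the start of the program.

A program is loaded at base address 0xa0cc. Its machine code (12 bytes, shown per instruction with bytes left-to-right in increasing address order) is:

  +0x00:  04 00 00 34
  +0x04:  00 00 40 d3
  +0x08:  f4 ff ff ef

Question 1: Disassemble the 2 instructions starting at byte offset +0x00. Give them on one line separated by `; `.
off 0x00: read 04 00 00 34 as little → 0x34000004
  opcode bits[31:26]=0xd: bnz/J
  imm@[25:0]=0x4 ⇒ $4
off 0x04: read 00 00 40 d3 as little → 0xd3400000
  opcode bits[31:26]=0x34: incr/R
  rd@[25:22]=0xd ⇒ r13

bnz $4; incr r13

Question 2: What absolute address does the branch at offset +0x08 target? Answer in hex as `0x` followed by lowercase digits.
[08] f4 ff ff ef → 0xeffffff4
  top 6b → 0x3b → beq [J]
  imm@[25:0]=0x3fffff4 (s26→-12) ⇒ $-12
  target = base 0xa0cc + off 0x08 + 4 + imm -12 = 0xa0cc

0xa0cc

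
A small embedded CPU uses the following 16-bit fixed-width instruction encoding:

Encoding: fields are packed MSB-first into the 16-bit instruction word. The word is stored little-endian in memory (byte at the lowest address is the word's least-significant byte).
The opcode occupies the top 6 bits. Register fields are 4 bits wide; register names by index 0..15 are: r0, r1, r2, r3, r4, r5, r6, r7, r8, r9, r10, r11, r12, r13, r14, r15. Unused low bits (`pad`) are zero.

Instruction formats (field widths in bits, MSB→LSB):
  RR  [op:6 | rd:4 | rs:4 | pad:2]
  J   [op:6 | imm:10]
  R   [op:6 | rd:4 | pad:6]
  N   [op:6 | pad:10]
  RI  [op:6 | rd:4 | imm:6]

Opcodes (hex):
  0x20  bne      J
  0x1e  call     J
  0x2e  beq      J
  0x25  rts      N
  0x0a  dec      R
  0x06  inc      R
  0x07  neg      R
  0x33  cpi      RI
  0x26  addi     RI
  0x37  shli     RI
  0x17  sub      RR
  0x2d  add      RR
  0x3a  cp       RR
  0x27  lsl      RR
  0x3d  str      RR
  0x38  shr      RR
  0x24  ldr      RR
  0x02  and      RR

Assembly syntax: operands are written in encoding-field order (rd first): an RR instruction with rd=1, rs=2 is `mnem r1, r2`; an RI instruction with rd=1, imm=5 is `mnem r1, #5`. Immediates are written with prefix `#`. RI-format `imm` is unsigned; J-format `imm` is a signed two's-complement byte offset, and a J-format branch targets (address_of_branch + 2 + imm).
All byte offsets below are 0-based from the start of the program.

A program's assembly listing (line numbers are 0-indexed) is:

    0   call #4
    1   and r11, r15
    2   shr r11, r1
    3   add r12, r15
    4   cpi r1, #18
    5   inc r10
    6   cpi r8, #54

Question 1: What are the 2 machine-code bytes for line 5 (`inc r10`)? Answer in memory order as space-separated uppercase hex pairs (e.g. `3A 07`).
80 1A

line 5 (inc): pack op=0x6:6|rd=10:4|pad=0:6 = 0x1a80; little→ 80 1a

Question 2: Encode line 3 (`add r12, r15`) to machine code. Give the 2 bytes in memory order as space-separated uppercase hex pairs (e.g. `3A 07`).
3. add fields op=0x2d:6|rd=12:4|rs=15:4|pad=0:2 → word b73ch → 3c b7

3C B7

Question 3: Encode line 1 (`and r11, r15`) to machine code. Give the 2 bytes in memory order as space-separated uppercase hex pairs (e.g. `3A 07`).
FC 0A

line 1 (and): pack op=0x2:6|rd=11:4|rs=15:4|pad=0:2 = 0x0afc; little→ fc 0a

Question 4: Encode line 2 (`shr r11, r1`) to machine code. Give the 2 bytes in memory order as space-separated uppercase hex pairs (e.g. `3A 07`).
C4 E2

2. shr fields op=0x38:6|rd=11:4|rs=1:4|pad=0:2 → word e2c4h → c4 e2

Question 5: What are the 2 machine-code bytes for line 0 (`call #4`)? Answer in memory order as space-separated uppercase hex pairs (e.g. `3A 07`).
L0: call op=0x1e:6|imm=4:10 ⇒ 0x7804 ⇒ little 04 78

04 78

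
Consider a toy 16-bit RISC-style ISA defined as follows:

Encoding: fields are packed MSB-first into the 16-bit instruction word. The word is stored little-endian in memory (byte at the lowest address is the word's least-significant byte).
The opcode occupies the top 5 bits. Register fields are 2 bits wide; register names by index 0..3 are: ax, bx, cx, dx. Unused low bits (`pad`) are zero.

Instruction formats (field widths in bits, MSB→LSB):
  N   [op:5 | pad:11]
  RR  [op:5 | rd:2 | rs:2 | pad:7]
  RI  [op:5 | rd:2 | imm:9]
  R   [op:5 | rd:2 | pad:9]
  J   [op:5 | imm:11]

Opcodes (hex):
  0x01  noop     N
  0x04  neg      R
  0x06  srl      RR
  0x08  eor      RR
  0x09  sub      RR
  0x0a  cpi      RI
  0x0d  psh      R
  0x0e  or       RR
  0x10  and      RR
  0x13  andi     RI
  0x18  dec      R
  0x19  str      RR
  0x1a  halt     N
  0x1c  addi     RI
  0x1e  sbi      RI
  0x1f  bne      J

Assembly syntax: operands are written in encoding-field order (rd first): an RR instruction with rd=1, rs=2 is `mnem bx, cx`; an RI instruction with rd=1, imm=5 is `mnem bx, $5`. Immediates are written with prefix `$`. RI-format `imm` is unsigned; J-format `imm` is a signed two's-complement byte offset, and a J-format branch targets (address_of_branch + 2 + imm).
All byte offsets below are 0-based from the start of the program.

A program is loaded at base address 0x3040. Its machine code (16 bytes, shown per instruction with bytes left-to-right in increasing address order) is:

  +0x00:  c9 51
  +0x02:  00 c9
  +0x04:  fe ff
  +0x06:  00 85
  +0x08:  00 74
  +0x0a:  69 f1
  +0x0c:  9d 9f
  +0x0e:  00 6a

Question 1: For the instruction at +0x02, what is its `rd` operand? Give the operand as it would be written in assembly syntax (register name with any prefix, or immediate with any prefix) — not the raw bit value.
@+02  little-endian(00 c9) = 0xc900
  opcode bits[15:11]=0x19: str/RR
  [10:9] rd=0 = ax
  [8:7] rs=2 = cx

ax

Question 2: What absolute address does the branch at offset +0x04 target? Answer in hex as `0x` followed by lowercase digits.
0x3044

+0x04: fe ff ⇒ word 0xfffe (little)
  opcode bits[15:11]=0x1f: bne/J
  imm: (w>>0)&0x7ff=0x7fe (s11→-2) → $-2
  target = base 0x3040 + off 0x04 + 2 + imm -2 = 0x3044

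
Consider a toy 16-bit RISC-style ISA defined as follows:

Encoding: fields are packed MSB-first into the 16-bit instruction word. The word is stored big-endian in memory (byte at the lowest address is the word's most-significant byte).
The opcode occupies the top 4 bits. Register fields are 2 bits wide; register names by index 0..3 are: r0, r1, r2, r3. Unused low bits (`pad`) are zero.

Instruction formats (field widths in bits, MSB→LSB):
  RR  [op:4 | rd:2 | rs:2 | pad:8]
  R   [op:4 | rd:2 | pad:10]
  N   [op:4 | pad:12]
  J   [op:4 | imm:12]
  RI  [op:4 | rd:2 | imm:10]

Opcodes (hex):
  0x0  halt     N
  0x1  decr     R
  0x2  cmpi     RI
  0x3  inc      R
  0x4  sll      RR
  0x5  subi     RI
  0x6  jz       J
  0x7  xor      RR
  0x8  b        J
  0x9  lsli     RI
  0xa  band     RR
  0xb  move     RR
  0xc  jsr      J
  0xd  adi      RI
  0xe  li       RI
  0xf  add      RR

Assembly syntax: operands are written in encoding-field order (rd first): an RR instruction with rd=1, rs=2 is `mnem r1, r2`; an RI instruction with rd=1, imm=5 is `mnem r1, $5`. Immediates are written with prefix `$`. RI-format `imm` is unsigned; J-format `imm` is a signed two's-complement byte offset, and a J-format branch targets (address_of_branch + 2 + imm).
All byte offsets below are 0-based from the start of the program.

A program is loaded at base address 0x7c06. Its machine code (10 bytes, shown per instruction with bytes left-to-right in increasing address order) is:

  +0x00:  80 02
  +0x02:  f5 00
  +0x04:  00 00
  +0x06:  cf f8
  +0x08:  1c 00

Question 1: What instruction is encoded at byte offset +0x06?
[06] cf f8 → 0xcff8
  top 4b → 0xc → jsr [J]
  imm@[11:0]=0xff8 (s12→-8) ⇒ $-8

jsr $-8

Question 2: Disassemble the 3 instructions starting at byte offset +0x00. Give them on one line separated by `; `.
[00] 80 02 → 0x8002
  op=0x8002>>12=0x8 ⇒ b (J)
  imm: (w>>0)&0xfff=0x2 → $2
[02] f5 00 → 0xf500
  op=0xf500>>12=0xf ⇒ add (RR)
  rd: (w>>10)&0x3=0x1 → r1
  rs: (w>>8)&0x3=0x1 → r1
[04] 00 00 → 0x0000
  op=0x0000>>12=0x0 ⇒ halt (N)

b $2; add r1, r1; halt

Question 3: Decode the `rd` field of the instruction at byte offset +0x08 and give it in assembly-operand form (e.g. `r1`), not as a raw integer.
off 0x08: read 1c 00 as big → 0x1c00
  top 4b → 0x1 → decr [R]
  rd@[11:10]=0x3 ⇒ r3

r3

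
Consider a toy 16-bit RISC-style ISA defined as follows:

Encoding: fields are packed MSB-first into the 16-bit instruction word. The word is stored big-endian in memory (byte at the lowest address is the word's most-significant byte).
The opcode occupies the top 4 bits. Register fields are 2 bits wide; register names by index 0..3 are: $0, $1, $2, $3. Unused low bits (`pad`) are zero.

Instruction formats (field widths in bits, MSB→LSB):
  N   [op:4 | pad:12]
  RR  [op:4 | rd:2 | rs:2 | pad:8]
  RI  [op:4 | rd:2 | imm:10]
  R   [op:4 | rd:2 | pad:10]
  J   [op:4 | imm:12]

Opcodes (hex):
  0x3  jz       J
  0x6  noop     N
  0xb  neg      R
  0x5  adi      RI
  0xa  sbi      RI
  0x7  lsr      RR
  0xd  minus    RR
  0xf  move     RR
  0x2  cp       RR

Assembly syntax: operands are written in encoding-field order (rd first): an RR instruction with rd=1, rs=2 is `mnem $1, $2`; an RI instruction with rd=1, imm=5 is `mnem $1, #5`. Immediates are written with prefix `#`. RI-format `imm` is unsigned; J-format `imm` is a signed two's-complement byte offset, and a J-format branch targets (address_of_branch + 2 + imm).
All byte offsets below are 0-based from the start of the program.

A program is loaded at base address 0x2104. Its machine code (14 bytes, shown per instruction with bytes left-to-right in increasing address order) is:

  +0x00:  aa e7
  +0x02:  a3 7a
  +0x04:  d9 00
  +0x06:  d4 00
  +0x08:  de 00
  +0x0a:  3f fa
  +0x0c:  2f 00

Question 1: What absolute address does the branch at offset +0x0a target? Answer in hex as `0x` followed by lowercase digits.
[0a] 3f fa → 0x3ffa
  top 4b → 0x3 → jz [J]
  imm: (w>>0)&0xfff=0xffa (s12→-6) → #-6
  target = base 0x2104 + off 0x0a + 2 + imm -6 = 0x210a

0x210a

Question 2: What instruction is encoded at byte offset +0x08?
off 0x08: read de 00 as big → 0xde00
  op=0xde00>>12=0xd ⇒ minus (RR)
  rd: (w>>10)&0x3=0x3 → $3
  rs: (w>>8)&0x3=0x2 → $2

minus $3, $2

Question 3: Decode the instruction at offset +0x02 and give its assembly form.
[02] a3 7a → 0xa37a
  op=0xa37a>>12=0xa ⇒ sbi (RI)
  rd: (w>>10)&0x3=0x0 → $0
  imm: (w>>0)&0x3ff=0x37a → #890

sbi $0, #890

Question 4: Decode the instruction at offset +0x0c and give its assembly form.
cp $3, $3

[0c] 2f 00 → 0x2f00
  opcode bits[15:12]=0x2: cp/RR
  rd@[11:10]=0x3 ⇒ $3
  rs@[9:8]=0x3 ⇒ $3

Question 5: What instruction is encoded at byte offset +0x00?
sbi $2, #743

+0x00: aa e7 ⇒ word 0xaae7 (big)
  top 4b → 0xa → sbi [RI]
  rd@[11:10]=0x2 ⇒ $2
  imm@[9:0]=0x2e7 ⇒ #743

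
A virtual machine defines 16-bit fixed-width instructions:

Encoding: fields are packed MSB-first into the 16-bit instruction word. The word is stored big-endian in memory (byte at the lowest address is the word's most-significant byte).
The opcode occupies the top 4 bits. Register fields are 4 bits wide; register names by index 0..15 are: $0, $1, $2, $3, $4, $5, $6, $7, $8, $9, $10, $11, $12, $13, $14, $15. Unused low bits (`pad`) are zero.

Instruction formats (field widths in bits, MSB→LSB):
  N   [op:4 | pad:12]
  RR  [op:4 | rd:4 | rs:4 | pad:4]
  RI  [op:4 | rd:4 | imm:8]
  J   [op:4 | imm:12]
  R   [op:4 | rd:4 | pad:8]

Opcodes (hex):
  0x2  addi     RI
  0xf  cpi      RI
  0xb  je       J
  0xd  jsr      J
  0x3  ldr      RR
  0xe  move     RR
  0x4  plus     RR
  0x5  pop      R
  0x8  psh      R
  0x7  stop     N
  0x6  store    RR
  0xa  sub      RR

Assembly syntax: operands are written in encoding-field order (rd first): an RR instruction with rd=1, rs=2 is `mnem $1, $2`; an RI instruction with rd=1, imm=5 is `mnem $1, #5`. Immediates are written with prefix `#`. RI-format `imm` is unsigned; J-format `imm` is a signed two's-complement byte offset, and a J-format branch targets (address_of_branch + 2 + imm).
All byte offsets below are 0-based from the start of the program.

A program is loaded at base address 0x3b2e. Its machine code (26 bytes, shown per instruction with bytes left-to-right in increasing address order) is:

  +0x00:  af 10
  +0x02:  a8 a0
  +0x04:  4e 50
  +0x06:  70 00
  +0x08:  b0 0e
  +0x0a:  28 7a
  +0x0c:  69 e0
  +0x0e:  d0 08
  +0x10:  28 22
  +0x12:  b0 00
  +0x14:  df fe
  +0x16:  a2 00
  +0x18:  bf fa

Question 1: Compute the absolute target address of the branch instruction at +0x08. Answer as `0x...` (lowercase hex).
+0x08: b0 0e ⇒ word 0xb00e (big)
  top 4b → 0xb → je [J]
  imm: (w>>0)&0xfff=0xe → #14
  target = base 0x3b2e + off 0x08 + 2 + imm 14 = 0x3b46

0x3b46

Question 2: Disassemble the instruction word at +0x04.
[04] 4e 50 → 0x4e50
  opcode bits[15:12]=0x4: plus/RR
  [11:8] rd=14 = $14
  [7:4] rs=5 = $5

plus $14, $5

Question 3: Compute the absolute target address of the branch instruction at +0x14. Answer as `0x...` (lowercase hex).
off 0x14: read df fe as big → 0xdffe
  op=0xdffe>>12=0xd ⇒ jsr (J)
  [11:0] imm=4094 (s12→-2) = #-2
  target = base 0x3b2e + off 0x14 + 2 + imm -2 = 0x3b42

0x3b42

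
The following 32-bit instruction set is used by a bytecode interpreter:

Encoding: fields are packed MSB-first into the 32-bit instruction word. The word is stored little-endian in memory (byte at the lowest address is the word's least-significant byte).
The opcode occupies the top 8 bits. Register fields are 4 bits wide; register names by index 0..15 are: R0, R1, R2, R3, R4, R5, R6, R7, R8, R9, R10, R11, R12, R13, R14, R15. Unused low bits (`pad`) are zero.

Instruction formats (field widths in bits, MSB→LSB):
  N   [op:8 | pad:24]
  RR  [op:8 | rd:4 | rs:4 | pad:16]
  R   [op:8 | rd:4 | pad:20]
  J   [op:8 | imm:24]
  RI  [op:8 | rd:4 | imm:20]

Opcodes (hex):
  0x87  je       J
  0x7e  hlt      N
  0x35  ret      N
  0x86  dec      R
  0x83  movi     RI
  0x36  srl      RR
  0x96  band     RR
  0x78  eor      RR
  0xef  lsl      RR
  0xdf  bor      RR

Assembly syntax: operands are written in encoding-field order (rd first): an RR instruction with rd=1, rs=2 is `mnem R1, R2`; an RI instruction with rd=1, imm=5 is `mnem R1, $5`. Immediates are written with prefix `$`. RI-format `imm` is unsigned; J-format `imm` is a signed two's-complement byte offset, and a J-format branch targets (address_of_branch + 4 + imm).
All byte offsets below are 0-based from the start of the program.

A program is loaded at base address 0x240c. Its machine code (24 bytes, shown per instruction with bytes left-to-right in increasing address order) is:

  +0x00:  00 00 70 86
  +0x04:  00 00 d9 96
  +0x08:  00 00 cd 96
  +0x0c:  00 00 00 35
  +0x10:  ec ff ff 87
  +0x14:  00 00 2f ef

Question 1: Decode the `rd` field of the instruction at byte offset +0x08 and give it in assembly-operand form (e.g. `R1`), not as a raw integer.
+0x08: 00 00 cd 96 ⇒ word 0x96cd0000 (little)
  top 8b → 0x96 → band [RR]
  rd: (w>>20)&0xf=0xc → R12
  rs: (w>>16)&0xf=0xd → R13

R12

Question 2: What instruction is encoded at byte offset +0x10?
je $-20

+0x10: ec ff ff 87 ⇒ word 0x87ffffec (little)
  op=0x87ffffec>>24=0x87 ⇒ je (J)
  imm@[23:0]=0xffffec (s24→-20) ⇒ $-20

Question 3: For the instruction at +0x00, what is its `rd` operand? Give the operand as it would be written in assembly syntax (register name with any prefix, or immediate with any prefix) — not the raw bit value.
[00] 00 00 70 86 → 0x86700000
  op=0x86700000>>24=0x86 ⇒ dec (R)
  rd: (w>>20)&0xf=0x7 → R7

R7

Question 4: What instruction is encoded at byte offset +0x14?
lsl R2, R15

+0x14: 00 00 2f ef ⇒ word 0xef2f0000 (little)
  op=0xef2f0000>>24=0xef ⇒ lsl (RR)
  rd@[23:20]=0x2 ⇒ R2
  rs@[19:16]=0xf ⇒ R15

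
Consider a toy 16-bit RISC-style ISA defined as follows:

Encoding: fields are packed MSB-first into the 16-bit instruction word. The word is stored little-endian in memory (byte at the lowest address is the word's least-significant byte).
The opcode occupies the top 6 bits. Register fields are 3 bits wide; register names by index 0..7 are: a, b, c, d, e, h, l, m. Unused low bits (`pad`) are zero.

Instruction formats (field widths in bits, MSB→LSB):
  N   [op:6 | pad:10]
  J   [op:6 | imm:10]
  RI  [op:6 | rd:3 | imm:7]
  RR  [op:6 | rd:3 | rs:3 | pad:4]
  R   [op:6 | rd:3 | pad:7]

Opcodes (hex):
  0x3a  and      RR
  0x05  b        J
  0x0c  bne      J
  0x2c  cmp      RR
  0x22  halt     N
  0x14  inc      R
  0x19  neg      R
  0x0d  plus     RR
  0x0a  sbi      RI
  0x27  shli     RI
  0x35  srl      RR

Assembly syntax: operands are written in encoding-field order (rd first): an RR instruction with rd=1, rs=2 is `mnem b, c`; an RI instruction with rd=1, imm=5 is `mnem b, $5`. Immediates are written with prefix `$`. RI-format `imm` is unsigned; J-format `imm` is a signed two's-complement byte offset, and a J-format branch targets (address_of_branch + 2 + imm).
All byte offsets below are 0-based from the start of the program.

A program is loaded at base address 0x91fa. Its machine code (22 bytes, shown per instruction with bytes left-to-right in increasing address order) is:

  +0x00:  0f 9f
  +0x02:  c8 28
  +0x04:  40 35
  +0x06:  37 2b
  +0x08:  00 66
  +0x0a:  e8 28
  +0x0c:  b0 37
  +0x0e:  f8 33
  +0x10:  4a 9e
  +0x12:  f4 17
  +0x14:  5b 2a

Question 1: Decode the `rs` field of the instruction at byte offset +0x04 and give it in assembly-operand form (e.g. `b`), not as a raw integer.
+0x04: 40 35 ⇒ word 0x3540 (little)
  op=0x3540>>10=0xd ⇒ plus (RR)
  [9:7] rd=2 = c
  [6:4] rs=4 = e

e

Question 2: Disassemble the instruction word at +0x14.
sbi e, $91

off 0x14: read 5b 2a as little → 0x2a5b
  opcode bits[15:10]=0xa: sbi/RI
  rd@[9:7]=0x4 ⇒ e
  imm@[6:0]=0x5b ⇒ $91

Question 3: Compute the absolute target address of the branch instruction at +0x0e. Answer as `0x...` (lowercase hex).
0x9202

@+0e  little-endian(f8 33) = 0x33f8
  top 6b → 0xc → bne [J]
  imm: (w>>0)&0x3ff=0x3f8 (s10→-8) → $-8
  target = base 0x91fa + off 0x0e + 2 + imm -8 = 0x9202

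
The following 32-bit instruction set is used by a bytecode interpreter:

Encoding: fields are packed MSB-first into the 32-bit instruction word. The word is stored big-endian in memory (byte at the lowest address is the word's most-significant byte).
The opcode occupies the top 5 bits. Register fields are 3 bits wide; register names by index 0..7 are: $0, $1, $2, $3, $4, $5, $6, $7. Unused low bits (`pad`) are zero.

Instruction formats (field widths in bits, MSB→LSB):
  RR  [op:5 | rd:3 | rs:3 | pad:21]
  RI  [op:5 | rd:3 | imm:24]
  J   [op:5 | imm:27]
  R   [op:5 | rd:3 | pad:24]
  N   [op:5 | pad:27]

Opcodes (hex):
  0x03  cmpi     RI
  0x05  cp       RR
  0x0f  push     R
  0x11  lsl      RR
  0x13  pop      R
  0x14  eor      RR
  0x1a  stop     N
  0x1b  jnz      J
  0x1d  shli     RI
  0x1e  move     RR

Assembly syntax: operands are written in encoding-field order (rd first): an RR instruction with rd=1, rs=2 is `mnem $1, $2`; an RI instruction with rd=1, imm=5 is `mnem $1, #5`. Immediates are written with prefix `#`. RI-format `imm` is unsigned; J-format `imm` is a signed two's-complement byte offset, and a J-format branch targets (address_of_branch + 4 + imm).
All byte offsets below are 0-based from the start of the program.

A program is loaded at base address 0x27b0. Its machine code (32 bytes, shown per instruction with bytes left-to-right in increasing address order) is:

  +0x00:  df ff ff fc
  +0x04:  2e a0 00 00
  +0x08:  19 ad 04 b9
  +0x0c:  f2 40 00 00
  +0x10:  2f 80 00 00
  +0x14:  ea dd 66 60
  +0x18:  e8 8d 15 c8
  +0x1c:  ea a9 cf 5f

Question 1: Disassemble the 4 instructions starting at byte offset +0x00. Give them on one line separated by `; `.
jnz #-4; cp $6, $5; cmpi $1, #11338937; move $2, $2

@+00  big-endian(df ff ff fc) = 0xdffffffc
  opcode bits[31:27]=0x1b: jnz/J
  imm: (w>>0)&0x7ffffff=0x7fffffc (s27→-4) → #-4
@+04  big-endian(2e a0 00 00) = 0x2ea00000
  opcode bits[31:27]=0x5: cp/RR
  rd: (w>>24)&0x7=0x6 → $6
  rs: (w>>21)&0x7=0x5 → $5
@+08  big-endian(19 ad 04 b9) = 0x19ad04b9
  opcode bits[31:27]=0x3: cmpi/RI
  rd: (w>>24)&0x7=0x1 → $1
  imm: (w>>0)&0xffffff=0xad04b9 → #11338937
@+0c  big-endian(f2 40 00 00) = 0xf2400000
  opcode bits[31:27]=0x1e: move/RR
  rd: (w>>24)&0x7=0x2 → $2
  rs: (w>>21)&0x7=0x2 → $2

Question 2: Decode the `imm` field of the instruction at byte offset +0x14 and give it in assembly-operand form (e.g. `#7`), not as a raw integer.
[14] ea dd 66 60 → 0xeadd6660
  op=0xeadd6660>>27=0x1d ⇒ shli (RI)
  rd@[26:24]=0x2 ⇒ $2
  imm@[23:0]=0xdd6660 ⇒ #14509664

#14509664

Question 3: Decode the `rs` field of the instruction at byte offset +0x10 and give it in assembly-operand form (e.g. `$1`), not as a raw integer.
$4

+0x10: 2f 80 00 00 ⇒ word 0x2f800000 (big)
  opcode bits[31:27]=0x5: cp/RR
  rd@[26:24]=0x7 ⇒ $7
  rs@[23:21]=0x4 ⇒ $4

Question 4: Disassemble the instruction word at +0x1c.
shli $2, #11128671

off 0x1c: read ea a9 cf 5f as big → 0xeaa9cf5f
  top 5b → 0x1d → shli [RI]
  [26:24] rd=2 = $2
  [23:0] imm=11128671 = #11128671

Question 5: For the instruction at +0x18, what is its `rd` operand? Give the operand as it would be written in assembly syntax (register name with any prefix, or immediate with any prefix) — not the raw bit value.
$0

@+18  big-endian(e8 8d 15 c8) = 0xe88d15c8
  opcode bits[31:27]=0x1d: shli/RI
  rd@[26:24]=0x0 ⇒ $0
  imm@[23:0]=0x8d15c8 ⇒ #9246152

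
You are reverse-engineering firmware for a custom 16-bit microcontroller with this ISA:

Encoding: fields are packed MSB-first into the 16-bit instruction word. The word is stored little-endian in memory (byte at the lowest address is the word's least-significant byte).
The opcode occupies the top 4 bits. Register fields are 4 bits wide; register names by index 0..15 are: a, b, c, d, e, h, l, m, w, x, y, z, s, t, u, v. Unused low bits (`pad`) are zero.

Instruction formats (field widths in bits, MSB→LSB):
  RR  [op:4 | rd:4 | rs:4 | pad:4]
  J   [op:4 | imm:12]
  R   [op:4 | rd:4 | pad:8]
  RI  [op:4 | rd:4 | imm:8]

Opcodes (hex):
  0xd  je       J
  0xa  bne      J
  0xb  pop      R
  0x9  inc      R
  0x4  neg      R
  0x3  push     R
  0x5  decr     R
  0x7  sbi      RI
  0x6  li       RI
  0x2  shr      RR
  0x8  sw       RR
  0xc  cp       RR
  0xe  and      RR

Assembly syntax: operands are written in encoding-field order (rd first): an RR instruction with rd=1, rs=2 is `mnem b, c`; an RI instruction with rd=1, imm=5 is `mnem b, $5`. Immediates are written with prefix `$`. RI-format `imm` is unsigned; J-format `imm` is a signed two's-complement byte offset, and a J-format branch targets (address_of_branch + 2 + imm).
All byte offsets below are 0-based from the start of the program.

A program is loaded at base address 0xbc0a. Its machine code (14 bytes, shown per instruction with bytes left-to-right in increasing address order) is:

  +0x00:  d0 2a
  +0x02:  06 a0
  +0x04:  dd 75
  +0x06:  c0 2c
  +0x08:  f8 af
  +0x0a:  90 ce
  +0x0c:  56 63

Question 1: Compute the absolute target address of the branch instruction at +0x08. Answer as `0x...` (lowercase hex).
0xbc0c

+0x08: f8 af ⇒ word 0xaff8 (little)
  opcode bits[15:12]=0xa: bne/J
  imm: (w>>0)&0xfff=0xff8 (s12→-8) → $-8
  target = base 0xbc0a + off 0x08 + 2 + imm -8 = 0xbc0c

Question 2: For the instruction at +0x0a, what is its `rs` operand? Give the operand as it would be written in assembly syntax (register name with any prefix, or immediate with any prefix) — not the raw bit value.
x

off 0x0a: read 90 ce as little → 0xce90
  opcode bits[15:12]=0xc: cp/RR
  rd: (w>>8)&0xf=0xe → u
  rs: (w>>4)&0xf=0x9 → x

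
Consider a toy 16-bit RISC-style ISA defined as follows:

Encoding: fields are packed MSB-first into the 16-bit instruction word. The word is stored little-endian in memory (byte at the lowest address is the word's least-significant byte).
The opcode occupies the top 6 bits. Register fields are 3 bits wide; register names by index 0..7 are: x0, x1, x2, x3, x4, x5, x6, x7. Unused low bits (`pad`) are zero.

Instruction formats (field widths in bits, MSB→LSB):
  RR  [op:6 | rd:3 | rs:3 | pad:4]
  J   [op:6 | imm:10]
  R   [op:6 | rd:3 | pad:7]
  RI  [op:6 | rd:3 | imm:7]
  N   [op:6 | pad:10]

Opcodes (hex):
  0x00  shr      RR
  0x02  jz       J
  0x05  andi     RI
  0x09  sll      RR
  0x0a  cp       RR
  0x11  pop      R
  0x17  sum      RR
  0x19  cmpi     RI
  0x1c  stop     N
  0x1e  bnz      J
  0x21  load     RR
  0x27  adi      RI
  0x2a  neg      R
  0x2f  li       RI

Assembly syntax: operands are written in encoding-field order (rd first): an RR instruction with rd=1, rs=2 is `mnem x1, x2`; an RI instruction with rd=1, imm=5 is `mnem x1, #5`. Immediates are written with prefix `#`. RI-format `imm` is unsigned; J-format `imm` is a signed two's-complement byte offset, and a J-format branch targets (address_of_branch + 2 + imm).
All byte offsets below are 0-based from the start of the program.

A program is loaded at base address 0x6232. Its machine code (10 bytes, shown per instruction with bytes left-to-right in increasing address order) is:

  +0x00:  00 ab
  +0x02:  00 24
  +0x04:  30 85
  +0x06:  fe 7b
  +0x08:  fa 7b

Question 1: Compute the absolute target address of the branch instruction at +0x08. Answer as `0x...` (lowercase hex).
0x6236

[08] fa 7b → 0x7bfa
  op=0x7bfa>>10=0x1e ⇒ bnz (J)
  [9:0] imm=1018 (s10→-6) = #-6
  target = base 0x6232 + off 0x08 + 2 + imm -6 = 0x6236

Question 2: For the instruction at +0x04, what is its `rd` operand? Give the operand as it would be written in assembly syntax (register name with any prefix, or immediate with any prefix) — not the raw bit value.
x2

[04] 30 85 → 0x8530
  opcode bits[15:10]=0x21: load/RR
  rd@[9:7]=0x2 ⇒ x2
  rs@[6:4]=0x3 ⇒ x3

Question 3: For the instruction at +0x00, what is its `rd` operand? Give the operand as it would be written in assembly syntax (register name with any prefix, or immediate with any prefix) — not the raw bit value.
x6

+0x00: 00 ab ⇒ word 0xab00 (little)
  opcode bits[15:10]=0x2a: neg/R
  [9:7] rd=6 = x6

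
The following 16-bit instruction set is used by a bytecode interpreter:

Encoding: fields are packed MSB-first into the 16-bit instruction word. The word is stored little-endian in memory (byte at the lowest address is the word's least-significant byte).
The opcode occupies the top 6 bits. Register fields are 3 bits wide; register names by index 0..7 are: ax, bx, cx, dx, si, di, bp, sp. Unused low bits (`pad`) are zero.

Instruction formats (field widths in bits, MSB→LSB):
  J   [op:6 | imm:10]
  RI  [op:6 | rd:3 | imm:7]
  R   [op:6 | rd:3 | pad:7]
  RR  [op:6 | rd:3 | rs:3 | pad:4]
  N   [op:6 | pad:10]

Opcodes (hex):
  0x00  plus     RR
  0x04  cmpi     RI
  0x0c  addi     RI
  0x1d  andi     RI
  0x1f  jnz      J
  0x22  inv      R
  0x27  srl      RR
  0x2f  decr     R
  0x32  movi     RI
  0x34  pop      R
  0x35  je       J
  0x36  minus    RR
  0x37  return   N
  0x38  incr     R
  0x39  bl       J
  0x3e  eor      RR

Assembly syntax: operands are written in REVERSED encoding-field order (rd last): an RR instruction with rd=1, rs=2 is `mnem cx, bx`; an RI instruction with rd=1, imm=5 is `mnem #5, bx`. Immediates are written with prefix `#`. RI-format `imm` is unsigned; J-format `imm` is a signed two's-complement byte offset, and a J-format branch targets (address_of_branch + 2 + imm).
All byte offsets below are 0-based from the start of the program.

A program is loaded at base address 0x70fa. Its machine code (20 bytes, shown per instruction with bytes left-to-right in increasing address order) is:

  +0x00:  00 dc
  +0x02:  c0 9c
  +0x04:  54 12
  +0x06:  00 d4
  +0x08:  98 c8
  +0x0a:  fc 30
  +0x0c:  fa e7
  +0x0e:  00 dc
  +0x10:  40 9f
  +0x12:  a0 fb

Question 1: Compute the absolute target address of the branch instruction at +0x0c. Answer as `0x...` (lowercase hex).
+0x0c: fa e7 ⇒ word 0xe7fa (little)
  op=0xe7fa>>10=0x39 ⇒ bl (J)
  imm@[9:0]=0x3fa (s10→-6) ⇒ #-6
  target = base 0x70fa + off 0x0c + 2 + imm -6 = 0x7102

0x7102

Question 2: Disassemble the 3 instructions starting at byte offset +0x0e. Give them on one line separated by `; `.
+0x0e: 00 dc ⇒ word 0xdc00 (little)
  opcode bits[15:10]=0x37: return/N
+0x10: 40 9f ⇒ word 0x9f40 (little)
  opcode bits[15:10]=0x27: srl/RR
  rd: (w>>7)&0x7=0x6 → bp
  rs: (w>>4)&0x7=0x4 → si
+0x12: a0 fb ⇒ word 0xfba0 (little)
  opcode bits[15:10]=0x3e: eor/RR
  rd: (w>>7)&0x7=0x7 → sp
  rs: (w>>4)&0x7=0x2 → cx

return; srl si, bp; eor cx, sp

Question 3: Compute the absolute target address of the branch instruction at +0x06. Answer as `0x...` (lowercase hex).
+0x06: 00 d4 ⇒ word 0xd400 (little)
  op=0xd400>>10=0x35 ⇒ je (J)
  imm@[9:0]=0x0 ⇒ #0
  target = base 0x70fa + off 0x06 + 2 + imm 0 = 0x7102

0x7102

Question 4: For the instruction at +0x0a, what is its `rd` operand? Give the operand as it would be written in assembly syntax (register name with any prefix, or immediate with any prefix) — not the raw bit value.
off 0x0a: read fc 30 as little → 0x30fc
  op=0x30fc>>10=0xc ⇒ addi (RI)
  rd@[9:7]=0x1 ⇒ bx
  imm@[6:0]=0x7c ⇒ #124

bx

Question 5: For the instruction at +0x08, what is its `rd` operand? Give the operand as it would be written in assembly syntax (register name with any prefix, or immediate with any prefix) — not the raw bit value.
[08] 98 c8 → 0xc898
  opcode bits[15:10]=0x32: movi/RI
  rd@[9:7]=0x1 ⇒ bx
  imm@[6:0]=0x18 ⇒ #24

bx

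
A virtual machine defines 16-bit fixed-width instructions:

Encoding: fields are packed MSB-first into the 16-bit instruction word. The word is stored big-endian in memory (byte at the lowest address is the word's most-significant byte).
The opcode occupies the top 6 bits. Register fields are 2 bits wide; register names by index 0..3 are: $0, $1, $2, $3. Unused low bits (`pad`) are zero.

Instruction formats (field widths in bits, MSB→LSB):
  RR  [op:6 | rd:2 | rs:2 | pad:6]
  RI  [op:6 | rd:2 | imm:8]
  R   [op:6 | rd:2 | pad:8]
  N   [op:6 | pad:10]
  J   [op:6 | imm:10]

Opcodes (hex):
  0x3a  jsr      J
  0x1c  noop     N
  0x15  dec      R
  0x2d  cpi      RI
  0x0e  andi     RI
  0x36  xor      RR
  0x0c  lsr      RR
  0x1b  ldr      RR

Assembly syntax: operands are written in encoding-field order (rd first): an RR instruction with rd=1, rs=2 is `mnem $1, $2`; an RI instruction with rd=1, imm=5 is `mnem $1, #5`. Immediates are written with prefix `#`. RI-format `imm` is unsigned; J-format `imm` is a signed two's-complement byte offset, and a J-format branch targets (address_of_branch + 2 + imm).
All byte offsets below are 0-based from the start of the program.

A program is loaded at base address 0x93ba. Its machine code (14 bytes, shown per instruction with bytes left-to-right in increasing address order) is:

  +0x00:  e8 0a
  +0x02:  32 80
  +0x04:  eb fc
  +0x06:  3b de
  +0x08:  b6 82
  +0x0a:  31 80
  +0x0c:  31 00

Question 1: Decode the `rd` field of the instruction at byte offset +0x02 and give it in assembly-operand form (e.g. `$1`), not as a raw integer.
$2

off 0x02: read 32 80 as big → 0x3280
  top 6b → 0xc → lsr [RR]
  rd@[9:8]=0x2 ⇒ $2
  rs@[7:6]=0x2 ⇒ $2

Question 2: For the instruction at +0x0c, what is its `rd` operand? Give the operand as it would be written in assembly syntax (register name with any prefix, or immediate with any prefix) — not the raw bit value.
+0x0c: 31 00 ⇒ word 0x3100 (big)
  opcode bits[15:10]=0xc: lsr/RR
  [9:8] rd=1 = $1
  [7:6] rs=0 = $0

$1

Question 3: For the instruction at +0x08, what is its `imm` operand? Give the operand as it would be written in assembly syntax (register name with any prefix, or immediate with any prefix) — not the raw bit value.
+0x08: b6 82 ⇒ word 0xb682 (big)
  opcode bits[15:10]=0x2d: cpi/RI
  rd@[9:8]=0x2 ⇒ $2
  imm@[7:0]=0x82 ⇒ #130

#130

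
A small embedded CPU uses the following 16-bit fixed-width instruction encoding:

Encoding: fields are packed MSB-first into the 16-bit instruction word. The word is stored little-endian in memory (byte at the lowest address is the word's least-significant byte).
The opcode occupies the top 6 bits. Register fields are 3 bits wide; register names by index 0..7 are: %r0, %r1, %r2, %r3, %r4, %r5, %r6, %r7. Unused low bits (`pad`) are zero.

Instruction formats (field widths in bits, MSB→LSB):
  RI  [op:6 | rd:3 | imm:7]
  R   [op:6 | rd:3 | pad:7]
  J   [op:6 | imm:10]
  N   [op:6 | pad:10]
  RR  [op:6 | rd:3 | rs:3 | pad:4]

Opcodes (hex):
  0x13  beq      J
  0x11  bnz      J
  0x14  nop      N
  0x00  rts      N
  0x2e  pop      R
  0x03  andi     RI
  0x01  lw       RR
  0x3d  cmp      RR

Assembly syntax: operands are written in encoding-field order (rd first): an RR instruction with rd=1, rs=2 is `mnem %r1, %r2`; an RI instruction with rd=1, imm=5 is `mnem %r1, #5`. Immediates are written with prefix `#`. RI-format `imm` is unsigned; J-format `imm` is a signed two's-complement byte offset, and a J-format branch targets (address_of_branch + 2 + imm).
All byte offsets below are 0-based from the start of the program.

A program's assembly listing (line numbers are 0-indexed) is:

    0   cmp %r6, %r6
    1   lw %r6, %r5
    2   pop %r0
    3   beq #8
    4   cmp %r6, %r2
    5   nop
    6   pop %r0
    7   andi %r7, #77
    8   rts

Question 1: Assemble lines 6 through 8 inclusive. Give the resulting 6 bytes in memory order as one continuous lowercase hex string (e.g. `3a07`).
6. pop fields op=0x2e:6|rd=0:3|pad=0:7 → word b800h → 00 b8
7. andi fields op=0x3:6|rd=7:3|imm=77:7 → word 0fcdh → cd 0f
8. rts fields op=0x0:6|pad=0:10 → word 0000h → 00 00

00b8cd0f0000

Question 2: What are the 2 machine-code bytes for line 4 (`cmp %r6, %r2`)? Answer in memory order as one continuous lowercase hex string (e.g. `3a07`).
20f7

L4: cmp op=0x3d:6|rd=6:3|rs=2:3|pad=0:4 ⇒ 0xf720 ⇒ little 20 f7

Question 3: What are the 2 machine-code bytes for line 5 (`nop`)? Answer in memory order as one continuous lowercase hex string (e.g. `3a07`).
0050

5. nop fields op=0x14:6|pad=0:10 → word 5000h → 00 50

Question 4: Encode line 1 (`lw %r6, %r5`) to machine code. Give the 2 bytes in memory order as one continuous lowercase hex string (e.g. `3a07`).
1. lw fields op=0x1:6|rd=6:3|rs=5:3|pad=0:4 → word 0750h → 50 07

5007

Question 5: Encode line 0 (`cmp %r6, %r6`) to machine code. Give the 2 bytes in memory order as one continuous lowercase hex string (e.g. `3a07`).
60f7

0. cmp fields op=0x3d:6|rd=6:3|rs=6:3|pad=0:4 → word f760h → 60 f7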